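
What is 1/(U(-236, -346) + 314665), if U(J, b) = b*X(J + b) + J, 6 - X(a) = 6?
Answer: 1/314429 ≈ 3.1804e-6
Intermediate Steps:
X(a) = 0 (X(a) = 6 - 1*6 = 6 - 6 = 0)
U(J, b) = J (U(J, b) = b*0 + J = 0 + J = J)
1/(U(-236, -346) + 314665) = 1/(-236 + 314665) = 1/314429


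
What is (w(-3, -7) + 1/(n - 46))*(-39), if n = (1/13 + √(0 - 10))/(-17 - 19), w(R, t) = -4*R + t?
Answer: 39*(-65*√10 + 107177*I)/(-21529*I + 13*√10) ≈ -194.15 - 0.0016188*I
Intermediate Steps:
w(R, t) = t - 4*R
n = -1/468 - I*√10/36 (n = (1/13 + √(-10))/(-36) = (1/13 + I*√10)*(-1/36) = -1/468 - I*√10/36 ≈ -0.0021368 - 0.087841*I)
(w(-3, -7) + 1/(n - 46))*(-39) = ((-7 - 4*(-3)) + 1/((-1/468 - I*√10/36) - 46))*(-39) = ((-7 + 12) + 1/(-21529/468 - I*√10/36))*(-39) = (5 + 1/(-21529/468 - I*√10/36))*(-39) = -195 - 39/(-21529/468 - I*√10/36)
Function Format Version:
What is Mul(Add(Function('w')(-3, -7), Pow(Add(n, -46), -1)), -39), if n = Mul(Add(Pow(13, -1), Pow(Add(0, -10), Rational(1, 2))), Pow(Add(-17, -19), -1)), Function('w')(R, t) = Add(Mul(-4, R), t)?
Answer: Mul(39, Pow(Add(Mul(-21529, I), Mul(13, Pow(10, Rational(1, 2)))), -1), Add(Mul(-65, Pow(10, Rational(1, 2))), Mul(107177, I))) ≈ Add(-194.15, Mul(-0.0016188, I))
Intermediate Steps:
Function('w')(R, t) = Add(t, Mul(-4, R))
n = Add(Rational(-1, 468), Mul(Rational(-1, 36), I, Pow(10, Rational(1, 2)))) (n = Mul(Add(Rational(1, 13), Pow(-10, Rational(1, 2))), Pow(-36, -1)) = Mul(Add(Rational(1, 13), Mul(I, Pow(10, Rational(1, 2)))), Rational(-1, 36)) = Add(Rational(-1, 468), Mul(Rational(-1, 36), I, Pow(10, Rational(1, 2)))) ≈ Add(-0.0021368, Mul(-0.087841, I)))
Mul(Add(Function('w')(-3, -7), Pow(Add(n, -46), -1)), -39) = Mul(Add(Add(-7, Mul(-4, -3)), Pow(Add(Add(Rational(-1, 468), Mul(Rational(-1, 36), I, Pow(10, Rational(1, 2)))), -46), -1)), -39) = Mul(Add(Add(-7, 12), Pow(Add(Rational(-21529, 468), Mul(Rational(-1, 36), I, Pow(10, Rational(1, 2)))), -1)), -39) = Mul(Add(5, Pow(Add(Rational(-21529, 468), Mul(Rational(-1, 36), I, Pow(10, Rational(1, 2)))), -1)), -39) = Add(-195, Mul(-39, Pow(Add(Rational(-21529, 468), Mul(Rational(-1, 36), I, Pow(10, Rational(1, 2)))), -1)))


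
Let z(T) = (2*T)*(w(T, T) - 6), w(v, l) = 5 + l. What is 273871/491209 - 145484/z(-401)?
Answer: 4208513932/39591936609 ≈ 0.10630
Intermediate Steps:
z(T) = 2*T*(-1 + T) (z(T) = (2*T)*((5 + T) - 6) = (2*T)*(-1 + T) = 2*T*(-1 + T))
273871/491209 - 145484/z(-401) = 273871/491209 - 145484*(-1/(802*(-1 - 401))) = 273871*(1/491209) - 145484/(2*(-401)*(-402)) = 273871/491209 - 145484/322404 = 273871/491209 - 145484*1/322404 = 273871/491209 - 36371/80601 = 4208513932/39591936609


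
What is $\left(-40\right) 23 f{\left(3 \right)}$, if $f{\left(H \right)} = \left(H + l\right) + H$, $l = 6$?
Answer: $-11040$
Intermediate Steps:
$f{\left(H \right)} = 6 + 2 H$ ($f{\left(H \right)} = \left(H + 6\right) + H = \left(6 + H\right) + H = 6 + 2 H$)
$\left(-40\right) 23 f{\left(3 \right)} = \left(-40\right) 23 \left(6 + 2 \cdot 3\right) = - 920 \left(6 + 6\right) = \left(-920\right) 12 = -11040$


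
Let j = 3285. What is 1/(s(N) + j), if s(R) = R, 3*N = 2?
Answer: 3/9857 ≈ 0.00030435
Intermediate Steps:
N = 2/3 (N = (1/3)*2 = 2/3 ≈ 0.66667)
1/(s(N) + j) = 1/(2/3 + 3285) = 1/(9857/3) = 3/9857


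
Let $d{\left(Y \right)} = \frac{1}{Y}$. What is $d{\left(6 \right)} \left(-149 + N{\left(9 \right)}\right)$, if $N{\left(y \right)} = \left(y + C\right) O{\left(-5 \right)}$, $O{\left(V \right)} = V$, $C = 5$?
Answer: $- \frac{73}{2} \approx -36.5$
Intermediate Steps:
$N{\left(y \right)} = -25 - 5 y$ ($N{\left(y \right)} = \left(y + 5\right) \left(-5\right) = \left(5 + y\right) \left(-5\right) = -25 - 5 y$)
$d{\left(6 \right)} \left(-149 + N{\left(9 \right)}\right) = \frac{-149 - 70}{6} = \frac{1}{6} \left(-219\right) = - \frac{73}{2}$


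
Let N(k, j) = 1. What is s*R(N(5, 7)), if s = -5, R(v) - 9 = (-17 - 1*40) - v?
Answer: 245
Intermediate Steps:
R(v) = -48 - v (R(v) = 9 + ((-17 - 1*40) - v) = 9 + ((-17 - 40) - v) = 9 + (-57 - v) = -48 - v)
s*R(N(5, 7)) = -5*(-48 - 1*1) = -5*(-48 - 1) = -5*(-49) = 245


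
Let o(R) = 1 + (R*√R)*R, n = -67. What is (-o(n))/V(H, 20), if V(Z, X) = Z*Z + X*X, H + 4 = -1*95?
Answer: -1/10201 - 4489*I*√67/10201 ≈ -9.803e-5 - 3.602*I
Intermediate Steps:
H = -99 (H = -4 - 1*95 = -4 - 95 = -99)
o(R) = 1 + R^(5/2) (o(R) = 1 + R^(3/2)*R = 1 + R^(5/2))
V(Z, X) = X² + Z² (V(Z, X) = Z² + X² = X² + Z²)
(-o(n))/V(H, 20) = (-(1 + (-67)^(5/2)))/(20² + (-99)²) = (-(1 + 4489*I*√67))/(400 + 9801) = (-1 - 4489*I*√67)/10201 = (-1 - 4489*I*√67)*(1/10201) = -1/10201 - 4489*I*√67/10201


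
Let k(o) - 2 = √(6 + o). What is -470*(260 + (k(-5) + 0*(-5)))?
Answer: -123610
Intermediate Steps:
k(o) = 2 + √(6 + o)
-470*(260 + (k(-5) + 0*(-5))) = -470*(260 + ((2 + √(6 - 5)) + 0*(-5))) = -470*(260 + ((2 + √1) + 0)) = -470*(260 + ((2 + 1) + 0)) = -470*(260 + (3 + 0)) = -470*(260 + 3) = -470*263 = -123610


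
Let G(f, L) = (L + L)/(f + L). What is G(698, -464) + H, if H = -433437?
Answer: -50712593/117 ≈ -4.3344e+5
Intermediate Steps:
G(f, L) = 2*L/(L + f) (G(f, L) = (2*L)/(L + f) = 2*L/(L + f))
G(698, -464) + H = 2*(-464)/(-464 + 698) - 433437 = 2*(-464)/234 - 433437 = 2*(-464)*(1/234) - 433437 = -464/117 - 433437 = -50712593/117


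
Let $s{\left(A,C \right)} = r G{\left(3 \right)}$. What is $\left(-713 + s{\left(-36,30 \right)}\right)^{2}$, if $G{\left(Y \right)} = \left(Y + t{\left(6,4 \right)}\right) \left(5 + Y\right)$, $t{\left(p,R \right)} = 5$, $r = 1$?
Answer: $421201$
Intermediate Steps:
$G{\left(Y \right)} = \left(5 + Y\right)^{2}$ ($G{\left(Y \right)} = \left(Y + 5\right) \left(5 + Y\right) = \left(5 + Y\right) \left(5 + Y\right) = \left(5 + Y\right)^{2}$)
$s{\left(A,C \right)} = 64$ ($s{\left(A,C \right)} = 1 \left(25 + 3^{2} + 10 \cdot 3\right) = 1 \left(25 + 9 + 30\right) = 1 \cdot 64 = 64$)
$\left(-713 + s{\left(-36,30 \right)}\right)^{2} = \left(-713 + 64\right)^{2} = \left(-649\right)^{2} = 421201$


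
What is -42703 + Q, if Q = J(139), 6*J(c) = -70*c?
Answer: -132974/3 ≈ -44325.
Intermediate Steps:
J(c) = -35*c/3 (J(c) = (-70*c)/6 = -35*c/3)
Q = -4865/3 (Q = -35/3*139 = -4865/3 ≈ -1621.7)
-42703 + Q = -42703 - 4865/3 = -132974/3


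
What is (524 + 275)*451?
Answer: 360349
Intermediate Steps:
(524 + 275)*451 = 799*451 = 360349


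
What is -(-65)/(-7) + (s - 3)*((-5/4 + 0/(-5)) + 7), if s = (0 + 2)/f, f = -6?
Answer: -1195/42 ≈ -28.452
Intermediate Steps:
s = -1/3 (s = (0 + 2)/(-6) = 2*(-1/6) = -1/3 ≈ -0.33333)
-(-65)/(-7) + (s - 3)*((-5/4 + 0/(-5)) + 7) = -(-65)/(-7) + (-1/3 - 3)*((-5/4 + 0/(-5)) + 7) = -(-65)*(-1)/7 - 10*((-5*1/4 + 0*(-1/5)) + 7)/3 = -5*13/7 - 10*((-5/4 + 0) + 7)/3 = -65/7 - 10*(-5/4 + 7)/3 = -65/7 - 10/3*23/4 = -65/7 - 115/6 = -1195/42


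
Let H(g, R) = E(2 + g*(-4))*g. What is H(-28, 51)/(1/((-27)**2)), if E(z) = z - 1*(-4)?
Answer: -2408616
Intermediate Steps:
E(z) = 4 + z (E(z) = z + 4 = 4 + z)
H(g, R) = g*(6 - 4*g) (H(g, R) = (4 + (2 + g*(-4)))*g = (4 + (2 - 4*g))*g = (6 - 4*g)*g = g*(6 - 4*g))
H(-28, 51)/(1/((-27)**2)) = (2*(-28)*(3 - 2*(-28)))/(1/((-27)**2)) = (2*(-28)*(3 + 56))/(1/729) = (2*(-28)*59)/(1/729) = -3304*729 = -2408616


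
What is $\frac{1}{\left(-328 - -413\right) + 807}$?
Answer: $\frac{1}{892} \approx 0.0011211$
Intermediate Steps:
$\frac{1}{\left(-328 - -413\right) + 807} = \frac{1}{\left(-328 + 413\right) + 807} = \frac{1}{85 + 807} = \frac{1}{892}$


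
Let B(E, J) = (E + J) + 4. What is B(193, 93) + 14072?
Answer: 14362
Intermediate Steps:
B(E, J) = 4 + E + J
B(193, 93) + 14072 = (4 + 193 + 93) + 14072 = 290 + 14072 = 14362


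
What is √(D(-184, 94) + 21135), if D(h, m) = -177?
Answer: √20958 ≈ 144.77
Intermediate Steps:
√(D(-184, 94) + 21135) = √(-177 + 21135) = √20958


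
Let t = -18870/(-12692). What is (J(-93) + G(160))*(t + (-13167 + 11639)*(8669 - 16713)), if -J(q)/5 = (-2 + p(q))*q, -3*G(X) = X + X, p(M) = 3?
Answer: 83850180285025/19038 ≈ 4.4044e+9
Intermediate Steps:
G(X) = -2*X/3 (G(X) = -(X + X)/3 = -2*X/3)
t = 9435/6346 (t = -18870*(-1/12692) = 9435/6346 ≈ 1.4868)
J(q) = -5*q (J(q) = -5*(-2 + 3)*q = -5*q)
(J(-93) + G(160))*(t + (-13167 + 11639)*(8669 - 16713)) = (-5*(-93) - 2/3*160)*(9435/6346 + (-13167 + 11639)*(8669 - 16713)) = (465 - 320/3)*(9435/6346 - 1528*(-8044)) = 1075*(9435/6346 + 12291232)/3 = (1075/3)*(78000167707/6346) = 83850180285025/19038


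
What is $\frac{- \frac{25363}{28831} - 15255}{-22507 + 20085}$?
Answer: $\frac{219921134}{34914341} \approx 6.2989$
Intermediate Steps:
$\frac{- \frac{25363}{28831} - 15255}{-22507 + 20085} = \frac{\left(-25363\right) \frac{1}{28831} - 15255}{-2422} = \left(- \frac{25363}{28831} - 15255\right) \left(- \frac{1}{2422}\right) = \left(- \frac{439842268}{28831}\right) \left(- \frac{1}{2422}\right) = \frac{219921134}{34914341}$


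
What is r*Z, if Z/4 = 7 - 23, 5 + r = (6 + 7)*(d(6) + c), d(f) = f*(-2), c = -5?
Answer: 14464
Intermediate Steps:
d(f) = -2*f
r = -226 (r = -5 + (6 + 7)*(-2*6 - 5) = -5 + 13*(-12 - 5) = -5 + 13*(-17) = -5 - 221 = -226)
Z = -64 (Z = 4*(7 - 23) = 4*(-16) = -64)
r*Z = -226*(-64) = 14464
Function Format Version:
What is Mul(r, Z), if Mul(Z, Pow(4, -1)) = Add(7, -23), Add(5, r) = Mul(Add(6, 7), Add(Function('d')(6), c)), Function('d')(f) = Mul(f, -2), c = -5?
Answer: 14464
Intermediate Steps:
Function('d')(f) = Mul(-2, f)
r = -226 (r = Add(-5, Mul(Add(6, 7), Add(Mul(-2, 6), -5))) = Add(-5, Mul(13, Add(-12, -5))) = Add(-5, Mul(13, -17)) = Add(-5, -221) = -226)
Z = -64 (Z = Mul(4, Add(7, -23)) = Mul(4, -16) = -64)
Mul(r, Z) = Mul(-226, -64) = 14464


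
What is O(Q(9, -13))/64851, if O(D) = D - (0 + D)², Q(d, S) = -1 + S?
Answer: -70/21617 ≈ -0.0032382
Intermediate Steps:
O(D) = D - D²
O(Q(9, -13))/64851 = ((-1 - 13)*(1 - (-1 - 13)))/64851 = -14*(1 - 1*(-14))*(1/64851) = -14*(1 + 14)*(1/64851) = -14*15*(1/64851) = -210*1/64851 = -70/21617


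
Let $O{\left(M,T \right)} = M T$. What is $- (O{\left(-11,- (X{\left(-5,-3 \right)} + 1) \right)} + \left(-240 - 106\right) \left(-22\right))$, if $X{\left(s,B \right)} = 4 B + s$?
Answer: $-7436$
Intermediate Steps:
$X{\left(s,B \right)} = s + 4 B$
$- (O{\left(-11,- (X{\left(-5,-3 \right)} + 1) \right)} + \left(-240 - 106\right) \left(-22\right)) = - (- 11 \left(- (\left(-5 + 4 \left(-3\right)\right) + 1)\right) + \left(-240 - 106\right) \left(-22\right)) = - (- 11 \left(- (\left(-5 - 12\right) + 1)\right) + \left(-240 - 106\right) \left(-22\right)) = - (- 11 \left(- (-17 + 1)\right) - -7612) = - (- 11 \left(\left(-1\right) \left(-16\right)\right) + 7612) = - (\left(-11\right) 16 + 7612) = - (-176 + 7612) = \left(-1\right) 7436 = -7436$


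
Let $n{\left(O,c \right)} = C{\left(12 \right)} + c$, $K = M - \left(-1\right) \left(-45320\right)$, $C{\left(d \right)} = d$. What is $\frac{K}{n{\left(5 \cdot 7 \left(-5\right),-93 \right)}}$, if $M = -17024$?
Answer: $\frac{62344}{81} \approx 769.68$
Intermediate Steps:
$K = -62344$ ($K = -17024 - \left(-1\right) \left(-45320\right) = -17024 - 45320 = -62344$)
$n{\left(O,c \right)} = 12 + c$
$\frac{K}{n{\left(5 \cdot 7 \left(-5\right),-93 \right)}} = - \frac{62344}{12 - 93} = - \frac{62344}{-81} = \left(-62344\right) \left(- \frac{1}{81}\right) = \frac{62344}{81}$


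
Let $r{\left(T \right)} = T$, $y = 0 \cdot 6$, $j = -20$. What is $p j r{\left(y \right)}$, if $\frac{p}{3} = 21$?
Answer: $0$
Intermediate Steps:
$p = 63$ ($p = 3 \cdot 21 = 63$)
$y = 0$
$p j r{\left(y \right)} = 63 \left(-20\right) 0 = \left(-1260\right) 0 = 0$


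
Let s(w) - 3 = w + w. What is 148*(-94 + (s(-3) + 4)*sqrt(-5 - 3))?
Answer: -13912 + 296*I*sqrt(2) ≈ -13912.0 + 418.61*I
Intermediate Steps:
s(w) = 3 + 2*w (s(w) = 3 + (w + w) = 3 + 2*w)
148*(-94 + (s(-3) + 4)*sqrt(-5 - 3)) = 148*(-94 + ((3 + 2*(-3)) + 4)*sqrt(-5 - 3)) = 148*(-94 + ((3 - 6) + 4)*sqrt(-8)) = 148*(-94 + (-3 + 4)*(2*I*sqrt(2))) = 148*(-94 + 1*(2*I*sqrt(2))) = 148*(-94 + 2*I*sqrt(2)) = -13912 + 296*I*sqrt(2)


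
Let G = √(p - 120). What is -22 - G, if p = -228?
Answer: -22 - 2*I*√87 ≈ -22.0 - 18.655*I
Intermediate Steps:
G = 2*I*√87 (G = √(-228 - 120) = √(-348) = 2*I*√87 ≈ 18.655*I)
-22 - G = -22 - 2*I*√87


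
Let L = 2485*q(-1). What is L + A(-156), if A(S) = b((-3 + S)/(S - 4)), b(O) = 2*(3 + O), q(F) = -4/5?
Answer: -158401/80 ≈ -1980.0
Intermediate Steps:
q(F) = -⅘ (q(F) = -4*⅕ = -⅘)
b(O) = 6 + 2*O
A(S) = 6 + 2*(-3 + S)/(-4 + S) (A(S) = 6 + 2*((-3 + S)/(S - 4)) = 6 + 2*((-3 + S)/(-4 + S)) = 6 + 2*(-3 + S)/(-4 + S))
L = -1988 (L = 2485*(-⅘) = -1988)
L + A(-156) = -1988 + 2*(-15 + 4*(-156))/(-4 - 156) = -1988 + 2*(-15 - 624)/(-160) = -1988 + 2*(-1/160)*(-639) = -1988 + 639/80 = -158401/80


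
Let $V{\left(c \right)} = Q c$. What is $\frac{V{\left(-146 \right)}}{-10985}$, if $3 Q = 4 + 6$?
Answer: $\frac{292}{6591} \approx 0.044303$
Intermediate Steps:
$Q = \frac{10}{3}$ ($Q = \frac{4 + 6}{3} = \frac{1}{3} \cdot 10 = \frac{10}{3} \approx 3.3333$)
$V{\left(c \right)} = \frac{10 c}{3}$
$\frac{V{\left(-146 \right)}}{-10985} = \frac{\frac{10}{3} \left(-146\right)}{-10985} = \left(- \frac{1460}{3}\right) \left(- \frac{1}{10985}\right) = \frac{292}{6591}$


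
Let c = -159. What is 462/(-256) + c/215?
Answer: -70017/27520 ≈ -2.5442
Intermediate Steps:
462/(-256) + c/215 = 462/(-256) - 159/215 = 462*(-1/256) - 159*1/215 = -231/128 - 159/215 = -70017/27520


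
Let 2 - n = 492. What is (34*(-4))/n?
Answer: 68/245 ≈ 0.27755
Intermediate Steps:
n = -490 (n = 2 - 1*492 = 2 - 492 = -490)
(34*(-4))/n = (34*(-4))/(-490) = -136*(-1/490) = 68/245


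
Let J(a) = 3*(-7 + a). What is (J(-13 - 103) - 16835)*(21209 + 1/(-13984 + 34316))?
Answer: -4743435279/13 ≈ -3.6488e+8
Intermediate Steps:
J(a) = -21 + 3*a
(J(-13 - 103) - 16835)*(21209 + 1/(-13984 + 34316)) = ((-21 + 3*(-13 - 103)) - 16835)*(21209 + 1/(-13984 + 34316)) = ((-21 + 3*(-116)) - 16835)*(21209 + 1/20332) = ((-21 - 348) - 16835)*(21209 + 1/20332) = (-369 - 16835)*(431221389/20332) = -17204*431221389/20332 = -4743435279/13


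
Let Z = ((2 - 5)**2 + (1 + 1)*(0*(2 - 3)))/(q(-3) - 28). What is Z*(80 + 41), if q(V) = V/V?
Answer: -121/3 ≈ -40.333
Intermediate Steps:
q(V) = 1
Z = -1/3 (Z = ((2 - 5)**2 + (1 + 1)*(0*(2 - 3)))/(1 - 28) = ((-3)**2 + 2*(0*(-1)))/(-27) = (9 + 2*0)*(-1/27) = (9 + 0)*(-1/27) = 9*(-1/27) = -1/3 ≈ -0.33333)
Z*(80 + 41) = -(80 + 41)/3 = -1/3*121 = -121/3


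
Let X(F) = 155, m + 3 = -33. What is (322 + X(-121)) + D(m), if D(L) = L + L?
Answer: 405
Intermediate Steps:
m = -36 (m = -3 - 33 = -36)
D(L) = 2*L
(322 + X(-121)) + D(m) = (322 + 155) + 2*(-36) = 477 - 72 = 405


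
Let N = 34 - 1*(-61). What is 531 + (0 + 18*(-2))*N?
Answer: -2889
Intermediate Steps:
N = 95 (N = 34 + 61 = 95)
531 + (0 + 18*(-2))*N = 531 + (0 + 18*(-2))*95 = 531 + (0 - 36)*95 = 531 - 36*95 = 531 - 3420 = -2889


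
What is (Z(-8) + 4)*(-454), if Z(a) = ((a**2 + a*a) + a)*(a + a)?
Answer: 869864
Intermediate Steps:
Z(a) = 2*a*(a + 2*a**2) (Z(a) = ((a**2 + a**2) + a)*(2*a) = (2*a**2 + a)*(2*a) = (a + 2*a**2)*(2*a) = 2*a*(a + 2*a**2))
(Z(-8) + 4)*(-454) = ((-8)**2*(2 + 4*(-8)) + 4)*(-454) = (64*(2 - 32) + 4)*(-454) = (64*(-30) + 4)*(-454) = (-1920 + 4)*(-454) = -1916*(-454) = 869864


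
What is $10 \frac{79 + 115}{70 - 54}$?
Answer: $\frac{485}{4} \approx 121.25$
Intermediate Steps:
$10 \frac{79 + 115}{70 - 54} = 10 \cdot \frac{194}{16} = 10 \cdot 194 \cdot \frac{1}{16} = 10 \cdot \frac{97}{8} = \frac{485}{4}$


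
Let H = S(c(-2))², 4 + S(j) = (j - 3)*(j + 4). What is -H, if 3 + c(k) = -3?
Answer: -196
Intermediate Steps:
c(k) = -6 (c(k) = -3 - 3 = -6)
S(j) = -4 + (-3 + j)*(4 + j) (S(j) = -4 + (j - 3)*(j + 4) = -4 + (-3 + j)*(4 + j))
H = 196 (H = (-16 - 6 + (-6)²)² = (-16 - 6 + 36)² = 14² = 196)
-H = -1*196 = -196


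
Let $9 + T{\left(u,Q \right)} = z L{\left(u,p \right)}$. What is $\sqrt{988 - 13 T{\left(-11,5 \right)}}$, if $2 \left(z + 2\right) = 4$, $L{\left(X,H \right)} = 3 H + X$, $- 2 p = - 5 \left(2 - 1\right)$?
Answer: $\sqrt{1105} \approx 33.242$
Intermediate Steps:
$p = \frac{5}{2}$ ($p = - \frac{\left(-5\right) \left(2 - 1\right)}{2} = - \frac{\left(-5\right) 1}{2} = \left(- \frac{1}{2}\right) \left(-5\right) = \frac{5}{2} \approx 2.5$)
$L{\left(X,H \right)} = X + 3 H$
$z = 0$ ($z = -2 + \frac{1}{2} \cdot 4 = -2 + 2 = 0$)
$T{\left(u,Q \right)} = -9$ ($T{\left(u,Q \right)} = -9 + 0 \left(u + 3 \cdot \frac{5}{2}\right) = -9 + 0 \left(u + \frac{15}{2}\right) = -9 + 0 \left(\frac{15}{2} + u\right) = -9 + 0 = -9$)
$\sqrt{988 - 13 T{\left(-11,5 \right)}} = \sqrt{988 - -117} = \sqrt{988 + 117} = \sqrt{1105}$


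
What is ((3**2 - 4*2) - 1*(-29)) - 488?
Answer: -458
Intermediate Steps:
((3**2 - 4*2) - 1*(-29)) - 488 = ((9 - 8) + 29) - 488 = (1 + 29) - 488 = 30 - 488 = -458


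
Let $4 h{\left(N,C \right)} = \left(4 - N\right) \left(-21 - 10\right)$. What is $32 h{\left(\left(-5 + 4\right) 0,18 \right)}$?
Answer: $-992$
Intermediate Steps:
$h{\left(N,C \right)} = -31 + \frac{31 N}{4}$ ($h{\left(N,C \right)} = \frac{\left(4 - N\right) \left(-21 - 10\right)}{4} = \frac{\left(4 - N\right) \left(-31\right)}{4} = \frac{-124 + 31 N}{4} = -31 + \frac{31 N}{4}$)
$32 h{\left(\left(-5 + 4\right) 0,18 \right)} = 32 \left(-31 + \frac{31 \left(-5 + 4\right) 0}{4}\right) = 32 \left(-31 + \frac{31 \left(\left(-1\right) 0\right)}{4}\right) = 32 \left(-31 + \frac{31}{4} \cdot 0\right) = 32 \left(-31 + 0\right) = 32 \left(-31\right) = -992$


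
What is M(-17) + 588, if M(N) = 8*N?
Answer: 452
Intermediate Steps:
M(-17) + 588 = 8*(-17) + 588 = -136 + 588 = 452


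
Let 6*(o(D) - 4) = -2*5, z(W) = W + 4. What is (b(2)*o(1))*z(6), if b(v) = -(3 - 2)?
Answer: -70/3 ≈ -23.333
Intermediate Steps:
z(W) = 4 + W
b(v) = -1 (b(v) = -1*1 = -1)
o(D) = 7/3 (o(D) = 4 + (-2*5)/6 = 4 + (⅙)*(-10) = 4 - 5/3 = 7/3)
(b(2)*o(1))*z(6) = (-1*7/3)*(4 + 6) = -7/3*10 = -70/3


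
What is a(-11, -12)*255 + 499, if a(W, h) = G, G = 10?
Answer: 3049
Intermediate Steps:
a(W, h) = 10
a(-11, -12)*255 + 499 = 10*255 + 499 = 2550 + 499 = 3049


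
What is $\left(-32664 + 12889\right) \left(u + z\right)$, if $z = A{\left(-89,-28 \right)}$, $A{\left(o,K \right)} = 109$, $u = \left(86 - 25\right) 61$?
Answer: $-75738250$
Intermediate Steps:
$u = 3721$ ($u = 61 \cdot 61 = 3721$)
$z = 109$
$\left(-32664 + 12889\right) \left(u + z\right) = \left(-32664 + 12889\right) \left(3721 + 109\right) = \left(-19775\right) 3830 = -75738250$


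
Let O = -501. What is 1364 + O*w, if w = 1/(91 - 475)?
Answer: 174759/128 ≈ 1365.3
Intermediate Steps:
w = -1/384 (w = 1/(-384) = -1/384 ≈ -0.0026042)
1364 + O*w = 1364 - 501*(-1/384) = 1364 + 167/128 = 174759/128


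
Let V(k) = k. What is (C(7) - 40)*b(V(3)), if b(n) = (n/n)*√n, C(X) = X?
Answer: -33*√3 ≈ -57.158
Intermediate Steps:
b(n) = √n (b(n) = 1*√n = √n)
(C(7) - 40)*b(V(3)) = (7 - 40)*√3 = -33*√3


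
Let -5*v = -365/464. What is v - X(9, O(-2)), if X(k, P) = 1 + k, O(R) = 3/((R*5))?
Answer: -4567/464 ≈ -9.8427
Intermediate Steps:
O(R) = 3/(5*R) (O(R) = 3/((5*R)) = 3*(1/(5*R)) = 3/(5*R))
v = 73/464 (v = -(-73)/464 = -⅕*(-365/464) = 73/464 ≈ 0.15733)
v - X(9, O(-2)) = 73/464 - (1 + 9) = 73/464 - 1*10 = 73/464 - 10 = -4567/464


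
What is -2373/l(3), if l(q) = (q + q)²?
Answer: -791/12 ≈ -65.917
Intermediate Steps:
l(q) = 4*q² (l(q) = (2*q)² = 4*q²)
-2373/l(3) = -2373/(4*3²) = -2373/(4*9) = -2373/36 = -2373*1/36 = -791/12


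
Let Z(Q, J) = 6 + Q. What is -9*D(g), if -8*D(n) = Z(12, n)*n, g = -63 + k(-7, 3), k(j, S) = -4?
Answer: -5427/4 ≈ -1356.8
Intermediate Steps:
g = -67 (g = -63 - 4 = -67)
D(n) = -9*n/4 (D(n) = -(6 + 12)*n/8 = -9*n/4)
-9*D(g) = -(-81)*(-67)/4 = -9*603/4 = -5427/4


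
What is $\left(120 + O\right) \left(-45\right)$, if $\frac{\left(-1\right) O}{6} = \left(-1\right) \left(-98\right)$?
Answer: $21060$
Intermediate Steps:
$O = -588$ ($O = - 6 \left(\left(-1\right) \left(-98\right)\right) = \left(-6\right) 98 = -588$)
$\left(120 + O\right) \left(-45\right) = \left(120 - 588\right) \left(-45\right) = \left(-468\right) \left(-45\right) = 21060$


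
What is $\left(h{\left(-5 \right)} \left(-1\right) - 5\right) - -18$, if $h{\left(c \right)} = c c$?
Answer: $-12$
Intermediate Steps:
$h{\left(c \right)} = c^{2}$
$\left(h{\left(-5 \right)} \left(-1\right) - 5\right) - -18 = \left(\left(-5\right)^{2} \left(-1\right) - 5\right) - -18 = \left(25 \left(-1\right) - 5\right) + 18 = \left(-25 - 5\right) + 18 = -30 + 18 = -12$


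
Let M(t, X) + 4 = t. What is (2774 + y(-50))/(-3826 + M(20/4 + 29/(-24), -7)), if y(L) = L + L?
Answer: -64176/91829 ≈ -0.69886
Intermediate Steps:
M(t, X) = -4 + t
y(L) = 2*L
(2774 + y(-50))/(-3826 + M(20/4 + 29/(-24), -7)) = (2774 + 2*(-50))/(-3826 + (-4 + (20/4 + 29/(-24)))) = (2774 - 100)/(-3826 + (-4 + (20*(¼) + 29*(-1/24)))) = 2674/(-3826 + (-4 + (5 - 29/24))) = 2674/(-3826 + (-4 + 91/24)) = 2674/(-3826 - 5/24) = 2674/(-91829/24) = 2674*(-24/91829) = -64176/91829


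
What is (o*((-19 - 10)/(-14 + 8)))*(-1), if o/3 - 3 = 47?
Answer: -725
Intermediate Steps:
o = 150 (o = 9 + 3*47 = 9 + 141 = 150)
(o*((-19 - 10)/(-14 + 8)))*(-1) = (150*((-19 - 10)/(-14 + 8)))*(-1) = (150*(-29/(-6)))*(-1) = (150*(-29*(-1/6)))*(-1) = (150*(29/6))*(-1) = 725*(-1) = -725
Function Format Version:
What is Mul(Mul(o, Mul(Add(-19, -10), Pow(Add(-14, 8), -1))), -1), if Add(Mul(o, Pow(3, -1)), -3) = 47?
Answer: -725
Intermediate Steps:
o = 150 (o = Add(9, Mul(3, 47)) = Add(9, 141) = 150)
Mul(Mul(o, Mul(Add(-19, -10), Pow(Add(-14, 8), -1))), -1) = Mul(Mul(150, Mul(Add(-19, -10), Pow(Add(-14, 8), -1))), -1) = Mul(Mul(150, Mul(-29, Pow(-6, -1))), -1) = Mul(Mul(150, Mul(-29, Rational(-1, 6))), -1) = Mul(Mul(150, Rational(29, 6)), -1) = Mul(725, -1) = -725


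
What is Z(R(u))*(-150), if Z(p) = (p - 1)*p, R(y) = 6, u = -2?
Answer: -4500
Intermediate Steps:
Z(p) = p*(-1 + p) (Z(p) = (-1 + p)*p = p*(-1 + p))
Z(R(u))*(-150) = (6*(-1 + 6))*(-150) = (6*5)*(-150) = 30*(-150) = -4500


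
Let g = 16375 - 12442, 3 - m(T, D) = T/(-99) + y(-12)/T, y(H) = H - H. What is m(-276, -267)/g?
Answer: 7/129789 ≈ 5.3934e-5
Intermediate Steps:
y(H) = 0
m(T, D) = 3 + T/99 (m(T, D) = 3 - (T/(-99) + 0/T) = 3 - (T*(-1/99) + 0) = 3 - (-T/99 + 0) = 3 - (-1)*T/99 = 3 + T/99)
g = 3933
m(-276, -267)/g = (3 + (1/99)*(-276))/3933 = (3 - 92/33)*(1/3933) = (7/33)*(1/3933) = 7/129789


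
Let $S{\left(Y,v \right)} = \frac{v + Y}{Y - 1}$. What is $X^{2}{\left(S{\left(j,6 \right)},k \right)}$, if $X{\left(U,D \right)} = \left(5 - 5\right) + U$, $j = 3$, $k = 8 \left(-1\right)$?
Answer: $\frac{81}{4} \approx 20.25$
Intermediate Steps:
$k = -8$
$S{\left(Y,v \right)} = \frac{Y + v}{-1 + Y}$
$X{\left(U,D \right)} = U$ ($X{\left(U,D \right)} = \left(5 - 5\right) + U = 0 + U = U$)
$X^{2}{\left(S{\left(j,6 \right)},k \right)} = \left(\frac{3 + 6}{-1 + 3}\right)^{2} = \left(\frac{1}{2} \cdot 9\right)^{2} = \left(\frac{9}{2}\right)^{2} = \frac{81}{4}$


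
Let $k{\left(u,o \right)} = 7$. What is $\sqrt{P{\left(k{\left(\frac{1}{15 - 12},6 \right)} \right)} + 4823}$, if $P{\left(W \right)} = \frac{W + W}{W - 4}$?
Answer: $\frac{\sqrt{43449}}{3} \approx 69.481$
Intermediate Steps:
$P{\left(W \right)} = \frac{2 W}{-4 + W}$
$\sqrt{P{\left(k{\left(\frac{1}{15 - 12},6 \right)} \right)} + 4823} = \sqrt{2 \cdot 7 \frac{1}{-4 + 7} + 4823} = \sqrt{2 \cdot 7 \cdot \frac{1}{3} + 4823} = \sqrt{\frac{14}{3} + 4823} = \sqrt{\frac{14483}{3}} = \frac{\sqrt{43449}}{3}$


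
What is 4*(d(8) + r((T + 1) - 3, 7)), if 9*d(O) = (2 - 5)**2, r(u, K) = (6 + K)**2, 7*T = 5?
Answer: 680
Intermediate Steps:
T = 5/7 (T = (1/7)*5 = 5/7 ≈ 0.71429)
d(O) = 1 (d(O) = (2 - 5)**2/9 = (1/9)*(-3)**2 = (1/9)*9 = 1)
4*(d(8) + r((T + 1) - 3, 7)) = 4*(1 + (6 + 7)**2) = 4*(1 + 13**2) = 4*(1 + 169) = 4*170 = 680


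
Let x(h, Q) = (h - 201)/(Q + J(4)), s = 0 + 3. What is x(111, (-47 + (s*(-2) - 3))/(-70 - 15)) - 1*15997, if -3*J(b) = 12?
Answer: -2267749/142 ≈ -15970.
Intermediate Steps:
J(b) = -4 (J(b) = -⅓*12 = -4)
s = 3
x(h, Q) = (-201 + h)/(-4 + Q) (x(h, Q) = (h - 201)/(Q - 4) = (-201 + h)/(-4 + Q))
x(111, (-47 + (s*(-2) - 3))/(-70 - 15)) - 1*15997 = (-201 + 111)/(-4 + (-47 + (3*(-2) - 3))/(-70 - 15)) - 1*15997 = -90/(-4 + (-47 + (-6 - 3))/(-85)) - 15997 = -90/(-4 + (-47 - 9)*(-1/85)) - 15997 = -90/(-4 - 56*(-1/85)) - 15997 = -90/(-4 + 56/85) - 15997 = -90/(-284/85) - 15997 = -85/284*(-90) - 15997 = 3825/142 - 15997 = -2267749/142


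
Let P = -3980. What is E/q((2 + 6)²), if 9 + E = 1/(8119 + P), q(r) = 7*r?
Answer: -18625/927136 ≈ -0.020089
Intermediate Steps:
E = -37250/4139 (E = -9 + 1/(8119 - 3980) = -9 + 1/4139 = -37250/4139 ≈ -8.9998)
E/q((2 + 6)²) = -37250*1/(7*(2 + 6)²)/4139 = -37250/(4139*(7*8²)) = -37250/(4139*(7*64)) = -37250/4139/448 = -37250/4139*1/448 = -18625/927136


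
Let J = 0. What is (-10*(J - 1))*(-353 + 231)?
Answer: -1220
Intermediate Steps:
(-10*(J - 1))*(-353 + 231) = (-10*(0 - 1))*(-353 + 231) = -10*(-1)*(-122) = 10*(-122) = -1220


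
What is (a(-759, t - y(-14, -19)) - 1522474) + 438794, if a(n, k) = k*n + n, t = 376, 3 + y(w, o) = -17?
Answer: -1385003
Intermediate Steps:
y(w, o) = -20 (y(w, o) = -3 - 17 = -20)
a(n, k) = n + k*n
(a(-759, t - y(-14, -19)) - 1522474) + 438794 = (-759*(1 + (376 - 1*(-20))) - 1522474) + 438794 = (-759*(1 + (376 + 20)) - 1522474) + 438794 = (-759*(1 + 396) - 1522474) + 438794 = (-759*397 - 1522474) + 438794 = (-301323 - 1522474) + 438794 = -1823797 + 438794 = -1385003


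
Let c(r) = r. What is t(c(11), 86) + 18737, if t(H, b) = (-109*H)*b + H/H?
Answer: -84376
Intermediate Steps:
t(H, b) = 1 - 109*H*b (t(H, b) = -109*H*b + 1 = 1 - 109*H*b)
t(c(11), 86) + 18737 = (1 - 109*11*86) + 18737 = (1 - 103114) + 18737 = -103113 + 18737 = -84376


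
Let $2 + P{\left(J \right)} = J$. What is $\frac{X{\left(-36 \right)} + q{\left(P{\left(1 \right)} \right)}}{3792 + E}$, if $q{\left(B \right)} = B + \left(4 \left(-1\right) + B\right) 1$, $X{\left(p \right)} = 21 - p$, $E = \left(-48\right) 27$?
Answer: $\frac{17}{832} \approx 0.020433$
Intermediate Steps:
$P{\left(J \right)} = -2 + J$
$E = -1296$
$q{\left(B \right)} = -4 + 2 B$ ($q{\left(B \right)} = B + \left(-4 + B\right) 1 = B + \left(-4 + B\right) = -4 + 2 B$)
$\frac{X{\left(-36 \right)} + q{\left(P{\left(1 \right)} \right)}}{3792 + E} = \frac{\left(21 - -36\right) - \left(4 - 2 \left(-2 + 1\right)\right)}{3792 - 1296} = \frac{\left(21 + 36\right) + \left(-4 + 2 \left(-1\right)\right)}{2496} = \left(57 - 6\right) \frac{1}{2496} = 51 \cdot \frac{1}{2496} = \frac{17}{832}$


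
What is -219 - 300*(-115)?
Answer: 34281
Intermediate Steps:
-219 - 300*(-115) = -219 + 34500 = 34281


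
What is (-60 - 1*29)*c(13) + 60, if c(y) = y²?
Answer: -14981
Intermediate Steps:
(-60 - 1*29)*c(13) + 60 = (-60 - 1*29)*13² + 60 = (-60 - 29)*169 + 60 = -89*169 + 60 = -15041 + 60 = -14981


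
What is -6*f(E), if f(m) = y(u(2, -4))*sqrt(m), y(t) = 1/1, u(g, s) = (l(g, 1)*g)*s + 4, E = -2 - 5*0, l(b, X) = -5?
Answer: -6*I*sqrt(2) ≈ -8.4853*I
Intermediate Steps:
E = -2 (E = -2 + 0 = -2)
u(g, s) = 4 - 5*g*s (u(g, s) = (-5*g)*s + 4 = -5*g*s + 4 = 4 - 5*g*s)
y(t) = 1
f(m) = sqrt(m) (f(m) = 1*sqrt(m) = sqrt(m))
-6*f(E) = -6*I*sqrt(2)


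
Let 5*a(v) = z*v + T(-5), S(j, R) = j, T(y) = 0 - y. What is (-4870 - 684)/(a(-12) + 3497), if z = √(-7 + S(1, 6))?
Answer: -40474775/25491747 - 27770*I*√6/25491747 ≈ -1.5878 - 0.0026684*I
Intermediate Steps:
T(y) = -y
z = I*√6 (z = √(-7 + 1) = √(-6) = I*√6 ≈ 2.4495*I)
a(v) = 1 + I*v*√6/5 (a(v) = ((I*√6)*v - 1*(-5))/5 = (I*v*√6 + 5)/5 = (5 + I*v*√6)/5 = 1 + I*v*√6/5)
(-4870 - 684)/(a(-12) + 3497) = (-4870 - 684)/((1 + (⅕)*I*(-12)*√6) + 3497) = -5554/((1 - 12*I*√6/5) + 3497) = -5554/(3498 - 12*I*√6/5)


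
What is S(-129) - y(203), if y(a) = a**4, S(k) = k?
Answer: -1698181810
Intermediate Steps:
S(-129) - y(203) = -129 - 1*203**4 = -129 - 1*1698181681 = -129 - 1698181681 = -1698181810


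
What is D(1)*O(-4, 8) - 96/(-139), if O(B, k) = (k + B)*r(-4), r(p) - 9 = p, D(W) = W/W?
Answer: 2876/139 ≈ 20.691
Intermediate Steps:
D(W) = 1
r(p) = 9 + p
O(B, k) = 5*B + 5*k (O(B, k) = (k + B)*(9 - 4) = (B + k)*5 = 5*B + 5*k)
D(1)*O(-4, 8) - 96/(-139) = 1*(5*(-4) + 5*8) - 96/(-139) = 1*(-20 + 40) - 96*(-1/139) = 1*20 + 96/139 = 20 + 96/139 = 2876/139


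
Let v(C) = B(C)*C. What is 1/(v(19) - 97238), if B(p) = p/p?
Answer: -1/97219 ≈ -1.0286e-5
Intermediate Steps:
B(p) = 1
v(C) = C (v(C) = 1*C = C)
1/(v(19) - 97238) = 1/(19 - 97238) = 1/(-97219) = -1/97219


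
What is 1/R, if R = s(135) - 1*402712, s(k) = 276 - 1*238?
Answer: -1/402674 ≈ -2.4834e-6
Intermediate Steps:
s(k) = 38 (s(k) = 276 - 238 = 38)
R = -402674 (R = 38 - 1*402712 = 38 - 402712 = -402674)
1/R = 1/(-402674) = -1/402674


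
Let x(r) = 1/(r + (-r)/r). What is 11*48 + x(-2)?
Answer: 1583/3 ≈ 527.67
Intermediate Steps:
x(r) = 1/(-1 + r) (x(r) = 1/(r - 1) = 1/(-1 + r))
11*48 + x(-2) = 11*48 + 1/(-1 - 2) = 528 + 1/(-3) = 528 - ⅓ = 1583/3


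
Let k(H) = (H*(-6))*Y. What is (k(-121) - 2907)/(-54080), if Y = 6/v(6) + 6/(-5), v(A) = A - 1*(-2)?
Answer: 32337/540800 ≈ 0.059795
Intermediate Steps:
v(A) = 2 + A (v(A) = A + 2 = 2 + A)
Y = -9/20 (Y = 6/(2 + 6) + 6/(-5) = 6/8 + 6*(-1/5) = 6*(1/8) - 6/5 = 3/4 - 6/5 = -9/20 ≈ -0.45000)
k(H) = 27*H/10 (k(H) = (H*(-6))*(-9/20) = -6*H*(-9/20) = 27*H/10)
(k(-121) - 2907)/(-54080) = ((27/10)*(-121) - 2907)/(-54080) = (-3267/10 - 2907)*(-1/54080) = -32337/10*(-1/54080) = 32337/540800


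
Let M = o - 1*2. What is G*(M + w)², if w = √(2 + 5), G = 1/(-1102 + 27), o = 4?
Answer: -(2 + √7)²/1075 ≈ -0.020077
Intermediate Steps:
G = -1/1075 (G = 1/(-1075) = -1/1075 ≈ -0.00093023)
M = 2 (M = 4 - 1*2 = 4 - 2 = 2)
w = √7 ≈ 2.6458
G*(M + w)² = -(2 + √7)²/1075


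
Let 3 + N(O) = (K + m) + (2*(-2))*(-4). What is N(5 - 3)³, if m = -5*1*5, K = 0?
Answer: -1728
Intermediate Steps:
m = -25 (m = -5*5 = -25)
N(O) = -12 (N(O) = -3 + ((0 - 25) + (2*(-2))*(-4)) = -3 + (-25 - 4*(-4)) = -3 + (-25 + 16) = -3 - 9 = -12)
N(5 - 3)³ = (-12)³ = -1728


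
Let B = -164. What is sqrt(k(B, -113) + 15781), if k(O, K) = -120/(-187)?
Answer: sqrt(551868229)/187 ≈ 125.63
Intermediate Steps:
k(O, K) = 120/187 (k(O, K) = -120*(-1/187) = 120/187)
sqrt(k(B, -113) + 15781) = sqrt(120/187 + 15781) = sqrt(2951167/187) = sqrt(551868229)/187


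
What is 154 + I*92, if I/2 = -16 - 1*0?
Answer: -2790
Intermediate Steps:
I = -32 (I = 2*(-16 - 1*0) = 2*(-16 + 0) = 2*(-16) = -32)
154 + I*92 = 154 - 32*92 = 154 - 2944 = -2790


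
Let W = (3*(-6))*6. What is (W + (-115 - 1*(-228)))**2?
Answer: 25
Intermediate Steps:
W = -108 (W = -18*6 = -108)
(W + (-115 - 1*(-228)))**2 = (-108 + (-115 - 1*(-228)))**2 = (-108 + (-115 + 228))**2 = (-108 + 113)**2 = 5**2 = 25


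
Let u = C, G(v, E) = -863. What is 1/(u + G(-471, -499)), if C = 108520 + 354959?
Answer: 1/462616 ≈ 2.1616e-6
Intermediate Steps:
C = 463479
u = 463479
1/(u + G(-471, -499)) = 1/(463479 - 863) = 1/462616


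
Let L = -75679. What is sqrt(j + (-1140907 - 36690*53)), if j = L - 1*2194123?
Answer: 3*I*sqrt(595031) ≈ 2314.1*I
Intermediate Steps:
j = -2269802 (j = -75679 - 1*2194123 = -75679 - 2194123 = -2269802)
sqrt(j + (-1140907 - 36690*53)) = sqrt(-2269802 + (-1140907 - 36690*53)) = sqrt(-2269802 + (-1140907 - 1*1944570)) = sqrt(-2269802 + (-1140907 - 1944570)) = sqrt(-2269802 - 3085477) = sqrt(-5355279) = 3*I*sqrt(595031)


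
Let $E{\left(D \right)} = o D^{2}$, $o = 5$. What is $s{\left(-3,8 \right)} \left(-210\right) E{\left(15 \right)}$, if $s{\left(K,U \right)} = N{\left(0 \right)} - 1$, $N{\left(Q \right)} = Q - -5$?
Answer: $-945000$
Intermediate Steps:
$E{\left(D \right)} = 5 D^{2}$
$N{\left(Q \right)} = 5 + Q$ ($N{\left(Q \right)} = Q + 5 = 5 + Q$)
$s{\left(K,U \right)} = 4$ ($s{\left(K,U \right)} = \left(5 + 0\right) - 1 = 5 - 1 = 4$)
$s{\left(-3,8 \right)} \left(-210\right) E{\left(15 \right)} = 4 \left(-210\right) 5 \cdot 15^{2} = - 840 \cdot 5 \cdot 225 = \left(-840\right) 1125 = -945000$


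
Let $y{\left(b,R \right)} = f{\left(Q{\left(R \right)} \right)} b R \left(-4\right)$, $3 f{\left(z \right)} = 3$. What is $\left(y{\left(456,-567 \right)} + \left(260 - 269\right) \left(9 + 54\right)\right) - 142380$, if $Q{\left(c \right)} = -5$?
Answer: $891261$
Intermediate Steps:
$f{\left(z \right)} = 1$ ($f{\left(z \right)} = \frac{1}{3} \cdot 3 = 1$)
$y{\left(b,R \right)} = - 4 R b$ ($y{\left(b,R \right)} = 1 b R \left(-4\right) = 1 R b \left(-4\right) = R b \left(-4\right) = - 4 R b$)
$\left(y{\left(456,-567 \right)} + \left(260 - 269\right) \left(9 + 54\right)\right) - 142380 = \left(\left(-4\right) \left(-567\right) 456 + \left(260 - 269\right) \left(9 + 54\right)\right) - 142380 = \left(1034208 - 567\right) - 142380 = 1033641 - 142380 = 891261$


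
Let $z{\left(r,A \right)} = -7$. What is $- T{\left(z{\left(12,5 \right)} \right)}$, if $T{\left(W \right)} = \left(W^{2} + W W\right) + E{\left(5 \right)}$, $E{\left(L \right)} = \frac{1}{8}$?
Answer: $- \frac{785}{8} \approx -98.125$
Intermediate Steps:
$E{\left(L \right)} = \frac{1}{8}$
$T{\left(W \right)} = \frac{1}{8} + 2 W^{2}$ ($T{\left(W \right)} = \left(W^{2} + W W\right) + \frac{1}{8} = \left(W^{2} + W^{2}\right) + \frac{1}{8} = 2 W^{2} + \frac{1}{8} = \frac{1}{8} + 2 W^{2}$)
$- T{\left(z{\left(12,5 \right)} \right)} = - (\frac{1}{8} + 2 \left(-7\right)^{2}) = - (\frac{1}{8} + 2 \cdot 49) = - (\frac{1}{8} + 98) = \left(-1\right) \frac{785}{8} = - \frac{785}{8}$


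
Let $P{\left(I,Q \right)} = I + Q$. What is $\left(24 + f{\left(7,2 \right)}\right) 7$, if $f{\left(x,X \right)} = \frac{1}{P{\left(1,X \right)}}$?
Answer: $\frac{511}{3} \approx 170.33$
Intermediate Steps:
$f{\left(x,X \right)} = \frac{1}{1 + X}$
$\left(24 + f{\left(7,2 \right)}\right) 7 = \left(24 + \frac{1}{1 + 2}\right) 7 = \left(24 + \frac{1}{3}\right) 7 = \frac{73}{3} \cdot 7 = \frac{511}{3}$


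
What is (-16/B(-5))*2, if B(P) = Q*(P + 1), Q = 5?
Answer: 8/5 ≈ 1.6000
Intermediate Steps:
B(P) = 5 + 5*P (B(P) = 5*(P + 1) = 5*(1 + P) = 5 + 5*P)
(-16/B(-5))*2 = (-16/(5 + 5*(-5)))*2 = (-16/(5 - 25))*2 = (-16/(-20))*2 = -1/20*(-16)*2 = (4/5)*2 = 8/5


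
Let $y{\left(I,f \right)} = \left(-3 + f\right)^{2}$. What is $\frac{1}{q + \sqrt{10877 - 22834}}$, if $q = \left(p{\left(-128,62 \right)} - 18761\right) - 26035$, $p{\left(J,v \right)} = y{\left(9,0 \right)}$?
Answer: $- \frac{44787}{2005887326} - \frac{i \sqrt{11957}}{2005887326} \approx -2.2328 \cdot 10^{-5} - 5.4514 \cdot 10^{-8} i$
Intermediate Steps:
$p{\left(J,v \right)} = 9$ ($p{\left(J,v \right)} = \left(-3 + 0\right)^{2} = \left(-3\right)^{2} = 9$)
$q = -44787$ ($q = \left(9 - 18761\right) - 26035 = -18752 - 26035 = -44787$)
$\frac{1}{q + \sqrt{10877 - 22834}} = \frac{1}{-44787 + \sqrt{10877 - 22834}} = \frac{1}{-44787 + \sqrt{-11957}} = \frac{1}{-44787 + i \sqrt{11957}}$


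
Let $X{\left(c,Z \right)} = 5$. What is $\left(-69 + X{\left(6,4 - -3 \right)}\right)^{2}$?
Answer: $4096$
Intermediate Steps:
$\left(-69 + X{\left(6,4 - -3 \right)}\right)^{2} = \left(-69 + 5\right)^{2} = \left(-64\right)^{2} = 4096$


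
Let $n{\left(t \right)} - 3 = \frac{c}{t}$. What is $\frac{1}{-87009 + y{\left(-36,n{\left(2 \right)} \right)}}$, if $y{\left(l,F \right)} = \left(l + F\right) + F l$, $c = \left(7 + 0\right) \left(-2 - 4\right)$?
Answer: $- \frac{1}{86415} \approx -1.1572 \cdot 10^{-5}$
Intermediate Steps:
$c = -42$ ($c = 7 \left(-6\right) = -42$)
$n{\left(t \right)} = 3 - \frac{42}{t}$
$y{\left(l,F \right)} = F + l + F l$ ($y{\left(l,F \right)} = \left(F + l\right) + F l = F + l + F l$)
$\frac{1}{-87009 + y{\left(-36,n{\left(2 \right)} \right)}} = \frac{1}{-87009 + \left(\left(3 - \frac{42}{2}\right) - 36 + \left(3 - \frac{42}{2}\right) \left(-36\right)\right)} = \frac{1}{-87009 + \left(\left(3 - 21\right) - 36 + \left(3 - 21\right) \left(-36\right)\right)} = \frac{1}{-87009 - -594} = \frac{1}{-87009 + 594} = \frac{1}{-86415} = - \frac{1}{86415}$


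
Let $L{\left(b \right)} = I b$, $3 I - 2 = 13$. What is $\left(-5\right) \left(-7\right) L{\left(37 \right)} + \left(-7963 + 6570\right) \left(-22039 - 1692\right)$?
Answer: $33063758$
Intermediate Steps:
$I = 5$ ($I = \frac{2}{3} + \frac{1}{3} \cdot 13 = \frac{2}{3} + \frac{13}{3} = 5$)
$L{\left(b \right)} = 5 b$
$\left(-5\right) \left(-7\right) L{\left(37 \right)} + \left(-7963 + 6570\right) \left(-22039 - 1692\right) = \left(-5\right) \left(-7\right) 5 \cdot 37 + \left(-7963 + 6570\right) \left(-22039 - 1692\right) = 35 \cdot 185 - -33057283 = 6475 + 33057283 = 33063758$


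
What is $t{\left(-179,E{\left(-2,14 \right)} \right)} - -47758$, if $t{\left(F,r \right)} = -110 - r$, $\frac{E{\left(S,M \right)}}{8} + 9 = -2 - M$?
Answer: $47848$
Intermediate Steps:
$E{\left(S,M \right)} = -88 - 8 M$ ($E{\left(S,M \right)} = -72 + 8 \left(-2 - M\right) = -72 - \left(16 + 8 M\right) = -88 - 8 M$)
$t{\left(-179,E{\left(-2,14 \right)} \right)} - -47758 = \left(-110 - \left(-88 - 112\right)\right) - -47758 = \left(-110 - \left(-88 - 112\right)\right) + 47758 = \left(-110 - -200\right) + 47758 = \left(-110 + 200\right) + 47758 = 90 + 47758 = 47848$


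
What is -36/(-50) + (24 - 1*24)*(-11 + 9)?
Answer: 18/25 ≈ 0.72000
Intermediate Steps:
-36/(-50) + (24 - 1*24)*(-11 + 9) = -36*(-1/50) + (24 - 24)*(-2) = 18/25 + 0*(-2) = 18/25 + 0 = 18/25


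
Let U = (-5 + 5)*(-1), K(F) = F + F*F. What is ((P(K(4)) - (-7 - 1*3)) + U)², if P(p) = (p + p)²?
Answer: 2592100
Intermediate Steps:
K(F) = F + F²
P(p) = 4*p² (P(p) = (2*p)² = 4*p²)
U = 0 (U = 0*(-1) = 0)
((P(K(4)) - (-7 - 1*3)) + U)² = ((4*(4*(1 + 4))² - (-7 - 1*3)) + 0)² = ((4*(4*5)² - (-7 - 3)) + 0)² = ((4*20² - 1*(-10)) + 0)² = ((4*400 + 10) + 0)² = ((1600 + 10) + 0)² = (1610 + 0)² = 1610² = 2592100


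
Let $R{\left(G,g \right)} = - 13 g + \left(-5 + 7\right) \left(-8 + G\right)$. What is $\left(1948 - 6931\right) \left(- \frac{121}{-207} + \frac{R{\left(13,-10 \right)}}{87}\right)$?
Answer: $- \frac{21873709}{2001} \approx -10931.0$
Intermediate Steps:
$R{\left(G,g \right)} = -16 - 13 g + 2 G$ ($R{\left(G,g \right)} = - 13 g + 2 \left(-8 + G\right) = - 13 g + \left(-16 + 2 G\right) = -16 - 13 g + 2 G$)
$\left(1948 - 6931\right) \left(- \frac{121}{-207} + \frac{R{\left(13,-10 \right)}}{87}\right) = \left(1948 - 6931\right) \left(- \frac{121}{-207} + \frac{-16 - -130 + 2 \cdot 13}{87}\right) = \left(1948 - 6931\right) \left(\left(-121\right) \left(- \frac{1}{207}\right) + \left(-16 + 130 + 26\right) \frac{1}{87}\right) = - 4983 \left(\frac{121}{207} + 140 \cdot \frac{1}{87}\right) = - 4983 \left(\frac{121}{207} + \frac{140}{87}\right) = \left(-4983\right) \frac{13169}{6003} = - \frac{21873709}{2001}$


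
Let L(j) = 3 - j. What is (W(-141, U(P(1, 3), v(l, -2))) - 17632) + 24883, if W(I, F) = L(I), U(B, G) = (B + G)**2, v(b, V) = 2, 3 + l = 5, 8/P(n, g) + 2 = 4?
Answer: 7395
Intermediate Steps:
P(n, g) = 4 (P(n, g) = 8/(-2 + 4) = 8/2 = 8*(1/2) = 4)
l = 2 (l = -3 + 5 = 2)
W(I, F) = 3 - I
(W(-141, U(P(1, 3), v(l, -2))) - 17632) + 24883 = ((3 - 1*(-141)) - 17632) + 24883 = ((3 + 141) - 17632) + 24883 = (144 - 17632) + 24883 = -17488 + 24883 = 7395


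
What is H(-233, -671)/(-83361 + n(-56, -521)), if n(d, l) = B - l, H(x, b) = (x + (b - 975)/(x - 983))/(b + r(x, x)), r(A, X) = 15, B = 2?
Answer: -140841/33039770624 ≈ -4.2628e-6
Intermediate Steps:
H(x, b) = (x + (-975 + b)/(-983 + x))/(15 + b) (H(x, b) = (x + (b - 975)/(x - 983))/(b + 15) = (x + (-975 + b)/(-983 + x))/(15 + b))
n(d, l) = 2 - l
H(-233, -671)/(-83361 + n(-56, -521)) = ((-975 - 671 + (-233)² - 983*(-233))/(-14745 - 983*(-671) + 15*(-233) - 671*(-233)))/(-83361 + (2 - 1*(-521))) = ((-975 - 671 + 54289 + 229039)/(-14745 + 659593 - 3495 + 156343))/(-83361 + (2 + 521)) = (281682/797696)/(-83361 + 523) = ((1/797696)*281682)/(-82838) = (140841/398848)*(-1/82838) = -140841/33039770624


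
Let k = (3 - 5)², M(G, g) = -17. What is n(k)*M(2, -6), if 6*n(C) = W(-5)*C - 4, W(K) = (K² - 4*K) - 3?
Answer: -1394/3 ≈ -464.67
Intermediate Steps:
W(K) = -3 + K² - 4*K
k = 4 (k = (-2)² = 4)
n(C) = -⅔ + 7*C (n(C) = ((-3 + (-5)² - 4*(-5))*C - 4)/6 = ((-3 + 25 + 20)*C - 4)/6 = (42*C - 4)/6 = (-4 + 42*C)/6 = -⅔ + 7*C)
n(k)*M(2, -6) = (-⅔ + 7*4)*(-17) = (-⅔ + 28)*(-17) = (82/3)*(-17) = -1394/3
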